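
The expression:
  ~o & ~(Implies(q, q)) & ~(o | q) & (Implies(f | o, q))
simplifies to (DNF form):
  False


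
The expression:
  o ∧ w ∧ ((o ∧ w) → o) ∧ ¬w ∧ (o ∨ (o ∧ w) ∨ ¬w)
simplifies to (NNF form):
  False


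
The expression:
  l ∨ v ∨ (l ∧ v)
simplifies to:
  l ∨ v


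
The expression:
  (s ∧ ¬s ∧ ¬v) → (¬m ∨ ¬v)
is always true.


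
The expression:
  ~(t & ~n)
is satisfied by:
  {n: True, t: False}
  {t: False, n: False}
  {t: True, n: True}


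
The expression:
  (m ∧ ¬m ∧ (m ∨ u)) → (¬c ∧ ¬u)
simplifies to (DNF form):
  True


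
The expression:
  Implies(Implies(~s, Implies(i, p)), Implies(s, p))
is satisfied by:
  {p: True, s: False}
  {s: False, p: False}
  {s: True, p: True}


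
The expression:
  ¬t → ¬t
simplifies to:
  True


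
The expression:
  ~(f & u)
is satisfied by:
  {u: False, f: False}
  {f: True, u: False}
  {u: True, f: False}


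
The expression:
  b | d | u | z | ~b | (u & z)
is always true.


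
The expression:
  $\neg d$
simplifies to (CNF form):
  $\neg d$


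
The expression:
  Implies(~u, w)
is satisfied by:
  {u: True, w: True}
  {u: True, w: False}
  {w: True, u: False}


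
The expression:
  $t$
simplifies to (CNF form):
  $t$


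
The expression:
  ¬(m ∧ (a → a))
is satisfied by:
  {m: False}


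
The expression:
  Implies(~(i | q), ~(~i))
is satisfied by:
  {i: True, q: True}
  {i: True, q: False}
  {q: True, i: False}


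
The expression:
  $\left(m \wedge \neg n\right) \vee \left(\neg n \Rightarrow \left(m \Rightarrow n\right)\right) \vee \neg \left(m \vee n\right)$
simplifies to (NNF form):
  $\text{True}$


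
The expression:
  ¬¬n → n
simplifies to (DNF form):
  True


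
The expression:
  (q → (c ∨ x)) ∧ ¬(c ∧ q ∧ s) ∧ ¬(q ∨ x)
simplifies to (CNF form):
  ¬q ∧ ¬x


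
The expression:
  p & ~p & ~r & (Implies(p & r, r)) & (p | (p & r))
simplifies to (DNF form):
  False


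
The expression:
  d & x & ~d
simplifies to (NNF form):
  False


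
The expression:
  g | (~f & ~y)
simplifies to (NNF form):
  g | (~f & ~y)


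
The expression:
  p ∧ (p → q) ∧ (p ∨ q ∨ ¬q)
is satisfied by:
  {p: True, q: True}


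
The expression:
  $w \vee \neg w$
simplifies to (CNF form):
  $\text{True}$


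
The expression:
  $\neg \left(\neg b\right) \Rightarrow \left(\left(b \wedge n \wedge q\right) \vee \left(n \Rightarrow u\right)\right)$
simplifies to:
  $q \vee u \vee \neg b \vee \neg n$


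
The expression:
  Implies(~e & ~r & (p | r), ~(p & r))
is always true.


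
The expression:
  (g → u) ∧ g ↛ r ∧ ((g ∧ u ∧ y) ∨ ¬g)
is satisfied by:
  {g: True, u: True, y: True, r: False}


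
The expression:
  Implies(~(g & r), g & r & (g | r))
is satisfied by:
  {r: True, g: True}


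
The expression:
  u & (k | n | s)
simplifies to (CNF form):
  u & (k | n | s)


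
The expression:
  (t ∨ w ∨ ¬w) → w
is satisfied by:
  {w: True}


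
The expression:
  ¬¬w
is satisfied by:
  {w: True}


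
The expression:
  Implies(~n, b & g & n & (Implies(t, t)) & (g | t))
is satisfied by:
  {n: True}


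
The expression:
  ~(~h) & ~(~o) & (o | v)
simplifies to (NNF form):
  h & o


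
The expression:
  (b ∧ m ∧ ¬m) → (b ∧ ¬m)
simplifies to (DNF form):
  True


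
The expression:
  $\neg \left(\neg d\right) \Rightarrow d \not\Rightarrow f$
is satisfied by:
  {d: False, f: False}
  {f: True, d: False}
  {d: True, f: False}


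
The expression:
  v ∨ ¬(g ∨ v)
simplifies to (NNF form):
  v ∨ ¬g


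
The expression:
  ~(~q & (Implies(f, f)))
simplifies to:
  q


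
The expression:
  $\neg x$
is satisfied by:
  {x: False}


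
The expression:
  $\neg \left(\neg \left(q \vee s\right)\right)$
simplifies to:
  $q \vee s$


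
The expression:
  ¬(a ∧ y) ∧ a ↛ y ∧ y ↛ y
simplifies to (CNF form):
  False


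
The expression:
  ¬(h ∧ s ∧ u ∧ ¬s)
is always true.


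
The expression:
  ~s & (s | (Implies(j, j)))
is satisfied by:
  {s: False}


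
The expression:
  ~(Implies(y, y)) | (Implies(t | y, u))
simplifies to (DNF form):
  u | (~t & ~y)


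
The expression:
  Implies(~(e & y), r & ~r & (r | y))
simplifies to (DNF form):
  e & y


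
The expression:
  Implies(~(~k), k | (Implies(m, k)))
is always true.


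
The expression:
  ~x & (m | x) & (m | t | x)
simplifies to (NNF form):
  m & ~x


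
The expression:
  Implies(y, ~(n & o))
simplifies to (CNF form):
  ~n | ~o | ~y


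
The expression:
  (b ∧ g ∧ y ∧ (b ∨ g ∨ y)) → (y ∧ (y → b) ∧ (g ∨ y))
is always true.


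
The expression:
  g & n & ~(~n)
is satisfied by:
  {g: True, n: True}


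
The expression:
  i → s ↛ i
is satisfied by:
  {i: False}


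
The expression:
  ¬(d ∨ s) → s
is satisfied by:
  {d: True, s: True}
  {d: True, s: False}
  {s: True, d: False}


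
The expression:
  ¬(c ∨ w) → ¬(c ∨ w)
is always true.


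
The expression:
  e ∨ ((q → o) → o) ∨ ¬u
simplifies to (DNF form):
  e ∨ o ∨ q ∨ ¬u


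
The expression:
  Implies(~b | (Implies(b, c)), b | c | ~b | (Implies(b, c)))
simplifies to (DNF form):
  True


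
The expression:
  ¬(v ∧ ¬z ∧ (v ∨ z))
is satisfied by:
  {z: True, v: False}
  {v: False, z: False}
  {v: True, z: True}


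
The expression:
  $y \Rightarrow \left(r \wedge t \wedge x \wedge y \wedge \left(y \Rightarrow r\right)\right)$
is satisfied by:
  {t: True, r: True, x: True, y: False}
  {t: True, r: True, x: False, y: False}
  {t: True, x: True, r: False, y: False}
  {t: True, x: False, r: False, y: False}
  {r: True, x: True, t: False, y: False}
  {r: True, x: False, t: False, y: False}
  {x: True, t: False, r: False, y: False}
  {x: False, t: False, r: False, y: False}
  {y: True, t: True, r: True, x: True}


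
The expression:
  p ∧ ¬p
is never true.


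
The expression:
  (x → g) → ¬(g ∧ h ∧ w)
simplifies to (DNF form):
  ¬g ∨ ¬h ∨ ¬w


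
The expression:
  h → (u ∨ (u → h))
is always true.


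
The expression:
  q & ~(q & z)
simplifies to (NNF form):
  q & ~z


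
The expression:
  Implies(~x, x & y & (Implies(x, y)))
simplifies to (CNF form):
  x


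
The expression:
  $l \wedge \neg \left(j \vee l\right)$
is never true.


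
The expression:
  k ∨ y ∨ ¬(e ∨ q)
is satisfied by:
  {y: True, k: True, e: False, q: False}
  {y: True, k: True, q: True, e: False}
  {y: True, k: True, e: True, q: False}
  {y: True, k: True, q: True, e: True}
  {y: True, e: False, q: False, k: False}
  {y: True, q: True, e: False, k: False}
  {y: True, e: True, q: False, k: False}
  {y: True, q: True, e: True, k: False}
  {k: True, e: False, q: False, y: False}
  {q: True, k: True, e: False, y: False}
  {k: True, e: True, q: False, y: False}
  {q: True, k: True, e: True, y: False}
  {k: False, e: False, q: False, y: False}


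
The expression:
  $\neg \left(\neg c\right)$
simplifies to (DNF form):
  $c$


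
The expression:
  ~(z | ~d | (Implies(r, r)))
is never true.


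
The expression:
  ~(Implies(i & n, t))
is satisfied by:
  {i: True, n: True, t: False}


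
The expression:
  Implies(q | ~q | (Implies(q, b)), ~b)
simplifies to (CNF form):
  ~b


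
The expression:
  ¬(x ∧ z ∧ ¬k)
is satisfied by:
  {k: True, z: False, x: False}
  {z: False, x: False, k: False}
  {x: True, k: True, z: False}
  {x: True, z: False, k: False}
  {k: True, z: True, x: False}
  {z: True, k: False, x: False}
  {x: True, z: True, k: True}


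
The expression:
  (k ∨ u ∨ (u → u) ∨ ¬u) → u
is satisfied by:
  {u: True}


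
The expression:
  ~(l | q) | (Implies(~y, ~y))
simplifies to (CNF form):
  True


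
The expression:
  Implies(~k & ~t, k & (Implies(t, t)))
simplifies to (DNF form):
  k | t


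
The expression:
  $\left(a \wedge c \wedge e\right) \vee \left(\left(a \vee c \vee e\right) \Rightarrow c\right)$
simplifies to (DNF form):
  $c \vee \left(\neg a \wedge \neg e\right)$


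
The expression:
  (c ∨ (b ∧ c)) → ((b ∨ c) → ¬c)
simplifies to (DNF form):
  ¬c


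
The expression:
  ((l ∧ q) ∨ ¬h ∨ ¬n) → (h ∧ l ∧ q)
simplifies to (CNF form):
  h ∧ (l ∨ n) ∧ (n ∨ q)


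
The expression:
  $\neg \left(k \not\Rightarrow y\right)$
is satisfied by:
  {y: True, k: False}
  {k: False, y: False}
  {k: True, y: True}


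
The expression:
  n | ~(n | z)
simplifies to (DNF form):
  n | ~z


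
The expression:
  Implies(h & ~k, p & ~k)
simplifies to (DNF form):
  k | p | ~h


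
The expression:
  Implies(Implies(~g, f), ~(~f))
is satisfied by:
  {f: True, g: False}
  {g: False, f: False}
  {g: True, f: True}


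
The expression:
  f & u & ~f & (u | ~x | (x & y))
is never true.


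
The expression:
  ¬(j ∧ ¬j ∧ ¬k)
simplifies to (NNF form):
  True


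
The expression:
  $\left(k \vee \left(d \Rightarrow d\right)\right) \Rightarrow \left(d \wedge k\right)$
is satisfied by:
  {d: True, k: True}


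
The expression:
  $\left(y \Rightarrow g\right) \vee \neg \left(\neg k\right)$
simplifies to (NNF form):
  $g \vee k \vee \neg y$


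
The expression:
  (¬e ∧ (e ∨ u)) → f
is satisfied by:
  {e: True, f: True, u: False}
  {e: True, f: False, u: False}
  {f: True, e: False, u: False}
  {e: False, f: False, u: False}
  {e: True, u: True, f: True}
  {e: True, u: True, f: False}
  {u: True, f: True, e: False}


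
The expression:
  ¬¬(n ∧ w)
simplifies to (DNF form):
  n ∧ w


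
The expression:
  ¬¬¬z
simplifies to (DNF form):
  ¬z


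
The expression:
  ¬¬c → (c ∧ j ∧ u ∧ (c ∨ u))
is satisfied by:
  {u: True, j: True, c: False}
  {u: True, j: False, c: False}
  {j: True, u: False, c: False}
  {u: False, j: False, c: False}
  {u: True, c: True, j: True}


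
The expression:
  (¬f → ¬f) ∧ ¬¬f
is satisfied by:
  {f: True}


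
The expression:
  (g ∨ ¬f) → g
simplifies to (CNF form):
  f ∨ g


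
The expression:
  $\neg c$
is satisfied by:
  {c: False}


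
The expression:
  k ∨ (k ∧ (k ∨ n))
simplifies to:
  k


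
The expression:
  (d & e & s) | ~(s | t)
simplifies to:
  (d | ~s) & (e | ~s) & (s | ~t)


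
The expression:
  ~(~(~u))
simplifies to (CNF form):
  ~u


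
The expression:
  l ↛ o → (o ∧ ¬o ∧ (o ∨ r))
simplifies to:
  o ∨ ¬l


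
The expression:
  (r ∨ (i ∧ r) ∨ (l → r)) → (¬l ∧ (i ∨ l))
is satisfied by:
  {i: True, l: False, r: False}
  {i: True, r: True, l: False}
  {i: True, l: True, r: False}
  {l: True, r: False, i: False}


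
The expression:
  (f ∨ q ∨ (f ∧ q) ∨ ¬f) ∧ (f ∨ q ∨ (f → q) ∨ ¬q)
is always true.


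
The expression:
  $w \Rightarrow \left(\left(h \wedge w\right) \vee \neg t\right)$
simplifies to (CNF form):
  $h \vee \neg t \vee \neg w$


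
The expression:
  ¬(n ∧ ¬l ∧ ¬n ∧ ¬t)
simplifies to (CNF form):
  True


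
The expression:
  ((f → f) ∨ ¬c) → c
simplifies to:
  c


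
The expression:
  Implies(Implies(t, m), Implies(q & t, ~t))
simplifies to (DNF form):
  ~m | ~q | ~t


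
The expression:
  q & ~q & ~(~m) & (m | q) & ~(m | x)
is never true.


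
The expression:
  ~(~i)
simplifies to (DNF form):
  i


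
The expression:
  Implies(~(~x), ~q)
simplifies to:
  ~q | ~x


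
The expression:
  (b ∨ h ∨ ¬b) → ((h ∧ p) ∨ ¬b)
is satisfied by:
  {p: True, h: True, b: False}
  {p: True, h: False, b: False}
  {h: True, p: False, b: False}
  {p: False, h: False, b: False}
  {b: True, p: True, h: True}


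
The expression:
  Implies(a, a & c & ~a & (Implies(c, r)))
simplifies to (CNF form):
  ~a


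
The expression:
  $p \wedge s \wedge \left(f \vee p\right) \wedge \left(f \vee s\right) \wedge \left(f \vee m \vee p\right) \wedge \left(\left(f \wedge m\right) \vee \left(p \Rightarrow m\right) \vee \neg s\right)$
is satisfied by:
  {m: True, p: True, s: True}


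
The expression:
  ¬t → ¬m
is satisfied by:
  {t: True, m: False}
  {m: False, t: False}
  {m: True, t: True}


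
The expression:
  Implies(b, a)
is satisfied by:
  {a: True, b: False}
  {b: False, a: False}
  {b: True, a: True}


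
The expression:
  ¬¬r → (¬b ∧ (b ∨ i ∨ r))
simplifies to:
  ¬b ∨ ¬r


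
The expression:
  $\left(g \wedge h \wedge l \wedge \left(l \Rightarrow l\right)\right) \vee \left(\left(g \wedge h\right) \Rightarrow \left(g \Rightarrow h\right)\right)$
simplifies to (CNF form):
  $\text{True}$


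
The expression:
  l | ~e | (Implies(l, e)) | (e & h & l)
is always true.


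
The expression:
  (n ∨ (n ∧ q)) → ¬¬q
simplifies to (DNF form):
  q ∨ ¬n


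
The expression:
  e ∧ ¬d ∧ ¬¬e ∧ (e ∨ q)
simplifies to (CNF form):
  e ∧ ¬d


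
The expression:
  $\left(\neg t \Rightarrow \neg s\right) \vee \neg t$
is always true.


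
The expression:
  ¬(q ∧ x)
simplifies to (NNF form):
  ¬q ∨ ¬x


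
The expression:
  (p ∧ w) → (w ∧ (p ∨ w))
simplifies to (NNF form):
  True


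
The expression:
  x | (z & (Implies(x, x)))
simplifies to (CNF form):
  x | z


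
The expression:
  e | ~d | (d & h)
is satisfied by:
  {e: True, h: True, d: False}
  {e: True, h: False, d: False}
  {h: True, e: False, d: False}
  {e: False, h: False, d: False}
  {d: True, e: True, h: True}
  {d: True, e: True, h: False}
  {d: True, h: True, e: False}


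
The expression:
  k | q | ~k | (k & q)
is always true.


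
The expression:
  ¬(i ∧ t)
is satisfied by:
  {t: False, i: False}
  {i: True, t: False}
  {t: True, i: False}


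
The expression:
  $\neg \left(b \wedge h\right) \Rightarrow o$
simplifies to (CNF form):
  $\left(b \vee o\right) \wedge \left(h \vee o\right)$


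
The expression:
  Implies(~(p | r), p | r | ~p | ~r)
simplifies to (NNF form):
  True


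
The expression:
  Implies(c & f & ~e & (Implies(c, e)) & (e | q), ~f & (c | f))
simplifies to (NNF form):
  True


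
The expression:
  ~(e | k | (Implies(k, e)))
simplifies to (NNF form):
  False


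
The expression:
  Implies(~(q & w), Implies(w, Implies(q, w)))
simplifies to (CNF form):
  True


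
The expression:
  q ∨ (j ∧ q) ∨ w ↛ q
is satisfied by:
  {q: True, w: True}
  {q: True, w: False}
  {w: True, q: False}


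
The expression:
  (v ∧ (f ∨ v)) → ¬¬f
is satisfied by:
  {f: True, v: False}
  {v: False, f: False}
  {v: True, f: True}


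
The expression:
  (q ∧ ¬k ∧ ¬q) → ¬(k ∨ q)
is always true.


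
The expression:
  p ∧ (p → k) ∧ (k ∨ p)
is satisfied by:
  {p: True, k: True}


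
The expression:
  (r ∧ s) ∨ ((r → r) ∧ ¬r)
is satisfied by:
  {s: True, r: False}
  {r: False, s: False}
  {r: True, s: True}


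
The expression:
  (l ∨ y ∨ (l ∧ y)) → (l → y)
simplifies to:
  y ∨ ¬l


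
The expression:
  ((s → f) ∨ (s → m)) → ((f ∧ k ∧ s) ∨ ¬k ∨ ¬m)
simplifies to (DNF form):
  (f ∧ s) ∨ ¬k ∨ ¬m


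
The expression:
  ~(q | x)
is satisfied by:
  {q: False, x: False}


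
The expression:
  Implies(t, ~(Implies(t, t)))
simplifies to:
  ~t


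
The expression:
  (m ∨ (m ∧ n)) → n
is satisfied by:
  {n: True, m: False}
  {m: False, n: False}
  {m: True, n: True}


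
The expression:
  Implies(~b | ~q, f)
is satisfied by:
  {b: True, f: True, q: True}
  {b: True, f: True, q: False}
  {f: True, q: True, b: False}
  {f: True, q: False, b: False}
  {b: True, q: True, f: False}


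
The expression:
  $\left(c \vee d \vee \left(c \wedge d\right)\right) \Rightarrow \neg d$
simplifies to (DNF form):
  $\neg d$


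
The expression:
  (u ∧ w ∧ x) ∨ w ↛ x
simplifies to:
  w ∧ (u ∨ ¬x)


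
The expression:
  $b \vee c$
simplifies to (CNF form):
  $b \vee c$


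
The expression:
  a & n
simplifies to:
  a & n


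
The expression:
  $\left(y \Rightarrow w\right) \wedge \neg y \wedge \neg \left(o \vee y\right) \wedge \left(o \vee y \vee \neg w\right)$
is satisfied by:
  {y: False, w: False, o: False}


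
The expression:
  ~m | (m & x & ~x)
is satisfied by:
  {m: False}


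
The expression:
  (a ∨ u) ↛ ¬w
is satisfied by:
  {a: True, u: True, w: True}
  {a: True, w: True, u: False}
  {u: True, w: True, a: False}


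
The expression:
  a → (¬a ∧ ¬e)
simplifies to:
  ¬a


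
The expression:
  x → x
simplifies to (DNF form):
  True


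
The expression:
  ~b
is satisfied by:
  {b: False}


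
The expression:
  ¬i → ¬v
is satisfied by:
  {i: True, v: False}
  {v: False, i: False}
  {v: True, i: True}


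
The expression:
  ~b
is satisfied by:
  {b: False}


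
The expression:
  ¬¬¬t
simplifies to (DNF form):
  ¬t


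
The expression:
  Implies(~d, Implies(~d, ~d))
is always true.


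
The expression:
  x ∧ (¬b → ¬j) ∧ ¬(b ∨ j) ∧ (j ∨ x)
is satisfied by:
  {x: True, j: False, b: False}


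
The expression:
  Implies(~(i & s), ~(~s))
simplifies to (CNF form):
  s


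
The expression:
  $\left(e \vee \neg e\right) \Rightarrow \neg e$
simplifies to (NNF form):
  $\neg e$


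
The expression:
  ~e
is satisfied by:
  {e: False}


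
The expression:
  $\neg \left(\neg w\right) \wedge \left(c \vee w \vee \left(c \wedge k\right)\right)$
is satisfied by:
  {w: True}


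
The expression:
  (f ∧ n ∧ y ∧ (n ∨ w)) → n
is always true.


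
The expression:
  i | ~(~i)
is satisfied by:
  {i: True}


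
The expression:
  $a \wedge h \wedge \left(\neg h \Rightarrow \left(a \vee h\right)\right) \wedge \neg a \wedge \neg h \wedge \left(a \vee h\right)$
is never true.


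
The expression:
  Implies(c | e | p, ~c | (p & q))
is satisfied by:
  {p: True, q: True, c: False}
  {p: True, q: False, c: False}
  {q: True, p: False, c: False}
  {p: False, q: False, c: False}
  {c: True, p: True, q: True}


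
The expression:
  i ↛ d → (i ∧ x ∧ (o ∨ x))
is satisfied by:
  {x: True, d: True, i: False}
  {x: True, i: False, d: False}
  {d: True, i: False, x: False}
  {d: False, i: False, x: False}
  {x: True, d: True, i: True}
  {x: True, i: True, d: False}
  {d: True, i: True, x: False}


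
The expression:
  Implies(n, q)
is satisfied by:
  {q: True, n: False}
  {n: False, q: False}
  {n: True, q: True}


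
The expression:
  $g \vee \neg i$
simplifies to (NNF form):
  $g \vee \neg i$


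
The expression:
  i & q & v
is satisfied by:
  {i: True, q: True, v: True}


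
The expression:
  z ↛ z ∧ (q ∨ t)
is never true.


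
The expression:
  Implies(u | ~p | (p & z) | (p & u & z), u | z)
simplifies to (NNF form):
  p | u | z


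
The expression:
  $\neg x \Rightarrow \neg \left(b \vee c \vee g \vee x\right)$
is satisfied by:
  {x: True, g: False, b: False, c: False}
  {x: True, c: True, g: False, b: False}
  {x: True, b: True, g: False, c: False}
  {x: True, c: True, b: True, g: False}
  {x: True, g: True, b: False, c: False}
  {x: True, c: True, g: True, b: False}
  {x: True, b: True, g: True, c: False}
  {x: True, c: True, b: True, g: True}
  {c: False, g: False, b: False, x: False}


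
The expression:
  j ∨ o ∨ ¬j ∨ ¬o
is always true.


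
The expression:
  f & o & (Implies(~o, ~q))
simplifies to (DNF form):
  f & o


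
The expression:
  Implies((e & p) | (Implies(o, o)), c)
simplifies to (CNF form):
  c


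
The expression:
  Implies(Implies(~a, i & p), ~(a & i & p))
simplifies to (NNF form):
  ~a | ~i | ~p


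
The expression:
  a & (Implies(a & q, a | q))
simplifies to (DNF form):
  a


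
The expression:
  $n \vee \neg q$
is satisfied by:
  {n: True, q: False}
  {q: False, n: False}
  {q: True, n: True}


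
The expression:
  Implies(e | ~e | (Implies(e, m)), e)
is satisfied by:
  {e: True}


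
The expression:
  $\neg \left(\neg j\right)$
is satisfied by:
  {j: True}


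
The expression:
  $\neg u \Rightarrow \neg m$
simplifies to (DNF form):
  $u \vee \neg m$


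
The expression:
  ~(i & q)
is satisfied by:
  {q: False, i: False}
  {i: True, q: False}
  {q: True, i: False}


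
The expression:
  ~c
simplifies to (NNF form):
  ~c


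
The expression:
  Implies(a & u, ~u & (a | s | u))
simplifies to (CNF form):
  ~a | ~u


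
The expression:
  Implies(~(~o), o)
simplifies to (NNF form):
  True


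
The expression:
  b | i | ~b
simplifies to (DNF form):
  True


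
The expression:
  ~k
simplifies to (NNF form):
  ~k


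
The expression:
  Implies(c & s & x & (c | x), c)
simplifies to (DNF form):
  True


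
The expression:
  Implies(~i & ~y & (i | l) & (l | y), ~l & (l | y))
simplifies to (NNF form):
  i | y | ~l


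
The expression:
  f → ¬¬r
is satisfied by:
  {r: True, f: False}
  {f: False, r: False}
  {f: True, r: True}


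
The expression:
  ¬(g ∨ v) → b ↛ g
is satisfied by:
  {b: True, v: True, g: True}
  {b: True, v: True, g: False}
  {b: True, g: True, v: False}
  {b: True, g: False, v: False}
  {v: True, g: True, b: False}
  {v: True, g: False, b: False}
  {g: True, v: False, b: False}


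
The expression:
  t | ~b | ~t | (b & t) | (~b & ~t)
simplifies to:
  True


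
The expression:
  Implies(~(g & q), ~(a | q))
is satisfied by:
  {g: True, a: False, q: False}
  {a: False, q: False, g: False}
  {q: True, g: True, a: False}
  {q: True, g: True, a: True}


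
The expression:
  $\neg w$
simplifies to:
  $\neg w$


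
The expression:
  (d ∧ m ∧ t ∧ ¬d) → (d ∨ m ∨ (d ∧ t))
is always true.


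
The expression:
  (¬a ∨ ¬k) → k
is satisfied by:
  {k: True}


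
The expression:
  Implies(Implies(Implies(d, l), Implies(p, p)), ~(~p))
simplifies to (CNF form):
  p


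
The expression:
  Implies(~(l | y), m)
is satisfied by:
  {y: True, m: True, l: True}
  {y: True, m: True, l: False}
  {y: True, l: True, m: False}
  {y: True, l: False, m: False}
  {m: True, l: True, y: False}
  {m: True, l: False, y: False}
  {l: True, m: False, y: False}


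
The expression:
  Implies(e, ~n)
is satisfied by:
  {e: False, n: False}
  {n: True, e: False}
  {e: True, n: False}


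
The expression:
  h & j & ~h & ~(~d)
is never true.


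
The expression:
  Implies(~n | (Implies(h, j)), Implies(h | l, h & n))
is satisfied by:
  {n: True, l: False, h: False}
  {n: False, l: False, h: False}
  {h: True, n: True, l: False}
  {h: True, l: True, n: True}


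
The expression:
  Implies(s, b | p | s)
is always true.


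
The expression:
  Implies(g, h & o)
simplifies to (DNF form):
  ~g | (h & o)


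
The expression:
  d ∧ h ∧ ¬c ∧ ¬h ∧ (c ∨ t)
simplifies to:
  False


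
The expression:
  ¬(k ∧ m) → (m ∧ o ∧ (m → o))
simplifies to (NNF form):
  m ∧ (k ∨ o)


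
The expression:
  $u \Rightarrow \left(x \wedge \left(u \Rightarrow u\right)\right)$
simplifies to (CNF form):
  $x \vee \neg u$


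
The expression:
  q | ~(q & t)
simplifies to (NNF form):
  True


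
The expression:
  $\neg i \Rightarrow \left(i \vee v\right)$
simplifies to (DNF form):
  $i \vee v$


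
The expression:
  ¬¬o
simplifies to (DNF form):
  o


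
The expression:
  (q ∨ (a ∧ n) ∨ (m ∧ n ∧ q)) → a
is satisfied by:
  {a: True, q: False}
  {q: False, a: False}
  {q: True, a: True}


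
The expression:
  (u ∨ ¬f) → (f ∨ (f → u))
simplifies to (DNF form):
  True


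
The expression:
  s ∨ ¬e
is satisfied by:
  {s: True, e: False}
  {e: False, s: False}
  {e: True, s: True}


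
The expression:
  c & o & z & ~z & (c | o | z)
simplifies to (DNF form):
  False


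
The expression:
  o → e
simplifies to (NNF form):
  e ∨ ¬o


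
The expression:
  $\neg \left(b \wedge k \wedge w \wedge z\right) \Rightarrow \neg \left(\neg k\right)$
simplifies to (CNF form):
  $k$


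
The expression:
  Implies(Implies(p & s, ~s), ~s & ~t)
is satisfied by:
  {p: True, s: False, t: False}
  {s: False, t: False, p: False}
  {p: True, s: True, t: False}
  {t: True, p: True, s: True}


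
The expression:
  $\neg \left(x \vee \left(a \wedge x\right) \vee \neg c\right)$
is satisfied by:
  {c: True, x: False}


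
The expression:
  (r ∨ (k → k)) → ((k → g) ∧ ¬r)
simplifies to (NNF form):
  ¬r ∧ (g ∨ ¬k)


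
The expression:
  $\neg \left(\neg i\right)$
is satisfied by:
  {i: True}


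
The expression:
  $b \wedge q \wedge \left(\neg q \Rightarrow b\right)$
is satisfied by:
  {b: True, q: True}


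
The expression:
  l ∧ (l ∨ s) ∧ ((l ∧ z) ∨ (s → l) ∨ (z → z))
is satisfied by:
  {l: True}


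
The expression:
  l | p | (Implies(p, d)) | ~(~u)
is always true.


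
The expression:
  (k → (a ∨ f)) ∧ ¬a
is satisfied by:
  {f: True, a: False, k: False}
  {f: False, a: False, k: False}
  {k: True, f: True, a: False}


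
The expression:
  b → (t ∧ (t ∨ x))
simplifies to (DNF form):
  t ∨ ¬b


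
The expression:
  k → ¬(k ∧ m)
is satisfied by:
  {k: False, m: False}
  {m: True, k: False}
  {k: True, m: False}


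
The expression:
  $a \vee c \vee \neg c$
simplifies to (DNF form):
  $\text{True}$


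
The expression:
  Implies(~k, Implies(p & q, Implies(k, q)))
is always true.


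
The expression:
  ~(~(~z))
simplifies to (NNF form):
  ~z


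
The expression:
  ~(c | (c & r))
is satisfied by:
  {c: False}


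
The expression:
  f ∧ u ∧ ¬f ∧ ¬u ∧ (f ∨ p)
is never true.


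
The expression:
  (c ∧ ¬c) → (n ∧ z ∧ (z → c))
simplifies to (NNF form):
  True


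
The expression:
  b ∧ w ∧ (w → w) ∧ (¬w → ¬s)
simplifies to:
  b ∧ w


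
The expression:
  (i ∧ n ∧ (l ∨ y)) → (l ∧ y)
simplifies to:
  (l ∧ y) ∨ (¬l ∧ ¬y) ∨ ¬i ∨ ¬n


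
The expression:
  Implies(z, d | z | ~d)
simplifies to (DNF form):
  True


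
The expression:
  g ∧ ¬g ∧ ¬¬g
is never true.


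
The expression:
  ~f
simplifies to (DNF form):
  ~f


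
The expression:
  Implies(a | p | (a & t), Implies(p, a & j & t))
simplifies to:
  ~p | (a & j & t)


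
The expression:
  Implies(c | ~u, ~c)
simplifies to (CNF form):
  ~c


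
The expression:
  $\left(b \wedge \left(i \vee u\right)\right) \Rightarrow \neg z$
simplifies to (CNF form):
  $\left(\neg b \vee \neg i \vee \neg z\right) \wedge \left(\neg b \vee \neg u \vee \neg z\right)$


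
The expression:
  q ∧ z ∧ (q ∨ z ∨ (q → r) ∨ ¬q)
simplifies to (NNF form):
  q ∧ z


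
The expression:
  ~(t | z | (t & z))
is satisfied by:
  {z: False, t: False}


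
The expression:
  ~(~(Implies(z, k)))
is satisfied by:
  {k: True, z: False}
  {z: False, k: False}
  {z: True, k: True}


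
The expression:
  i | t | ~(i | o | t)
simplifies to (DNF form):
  i | t | ~o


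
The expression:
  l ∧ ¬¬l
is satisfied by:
  {l: True}


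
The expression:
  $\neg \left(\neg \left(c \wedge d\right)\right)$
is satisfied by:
  {c: True, d: True}


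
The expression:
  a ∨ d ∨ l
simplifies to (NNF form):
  a ∨ d ∨ l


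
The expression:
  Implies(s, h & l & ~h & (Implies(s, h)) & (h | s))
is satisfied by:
  {s: False}


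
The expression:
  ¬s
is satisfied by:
  {s: False}


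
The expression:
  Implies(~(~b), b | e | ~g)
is always true.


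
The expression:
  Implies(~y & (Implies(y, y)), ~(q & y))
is always true.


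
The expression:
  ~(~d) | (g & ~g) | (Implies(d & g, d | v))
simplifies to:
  True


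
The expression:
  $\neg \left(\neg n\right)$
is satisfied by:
  {n: True}


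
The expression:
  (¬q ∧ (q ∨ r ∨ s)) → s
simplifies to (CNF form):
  q ∨ s ∨ ¬r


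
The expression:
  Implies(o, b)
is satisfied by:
  {b: True, o: False}
  {o: False, b: False}
  {o: True, b: True}


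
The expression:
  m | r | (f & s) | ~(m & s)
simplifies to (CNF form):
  True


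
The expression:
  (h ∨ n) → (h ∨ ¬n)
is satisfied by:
  {h: True, n: False}
  {n: False, h: False}
  {n: True, h: True}


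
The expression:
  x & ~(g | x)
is never true.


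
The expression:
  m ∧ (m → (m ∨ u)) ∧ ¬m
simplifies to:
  False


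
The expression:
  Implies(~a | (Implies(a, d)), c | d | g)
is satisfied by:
  {a: True, d: True, c: True, g: True}
  {a: True, d: True, c: True, g: False}
  {a: True, d: True, g: True, c: False}
  {a: True, d: True, g: False, c: False}
  {a: True, c: True, g: True, d: False}
  {a: True, c: True, g: False, d: False}
  {a: True, c: False, g: True, d: False}
  {a: True, c: False, g: False, d: False}
  {d: True, c: True, g: True, a: False}
  {d: True, c: True, g: False, a: False}
  {d: True, g: True, c: False, a: False}
  {d: True, g: False, c: False, a: False}
  {c: True, g: True, d: False, a: False}
  {c: True, d: False, g: False, a: False}
  {g: True, d: False, c: False, a: False}


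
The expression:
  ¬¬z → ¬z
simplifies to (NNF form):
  ¬z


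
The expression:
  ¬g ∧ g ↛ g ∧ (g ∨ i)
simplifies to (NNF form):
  False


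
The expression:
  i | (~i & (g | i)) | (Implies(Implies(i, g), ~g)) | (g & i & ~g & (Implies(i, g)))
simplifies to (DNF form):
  True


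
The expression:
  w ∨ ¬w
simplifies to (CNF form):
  True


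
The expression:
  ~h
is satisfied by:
  {h: False}


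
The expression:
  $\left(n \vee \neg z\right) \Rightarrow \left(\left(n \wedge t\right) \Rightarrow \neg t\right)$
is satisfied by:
  {t: False, n: False}
  {n: True, t: False}
  {t: True, n: False}


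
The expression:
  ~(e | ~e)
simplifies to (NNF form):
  False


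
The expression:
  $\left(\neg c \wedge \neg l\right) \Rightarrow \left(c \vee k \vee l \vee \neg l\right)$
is always true.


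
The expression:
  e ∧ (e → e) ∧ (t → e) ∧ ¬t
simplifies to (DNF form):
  e ∧ ¬t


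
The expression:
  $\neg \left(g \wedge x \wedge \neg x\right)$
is always true.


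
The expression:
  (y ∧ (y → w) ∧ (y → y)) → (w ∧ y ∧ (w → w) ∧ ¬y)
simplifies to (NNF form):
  ¬w ∨ ¬y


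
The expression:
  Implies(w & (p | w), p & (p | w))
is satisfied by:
  {p: True, w: False}
  {w: False, p: False}
  {w: True, p: True}


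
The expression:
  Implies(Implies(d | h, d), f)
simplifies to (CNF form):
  (f | h) & (f | ~d)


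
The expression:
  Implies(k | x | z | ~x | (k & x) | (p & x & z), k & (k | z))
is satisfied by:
  {k: True}


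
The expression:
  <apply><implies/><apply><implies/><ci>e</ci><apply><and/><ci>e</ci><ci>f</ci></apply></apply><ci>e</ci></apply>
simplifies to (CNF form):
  <ci>e</ci>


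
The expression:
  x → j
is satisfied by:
  {j: True, x: False}
  {x: False, j: False}
  {x: True, j: True}


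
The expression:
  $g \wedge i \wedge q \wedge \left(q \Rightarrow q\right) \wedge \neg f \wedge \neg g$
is never true.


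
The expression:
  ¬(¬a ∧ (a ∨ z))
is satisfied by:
  {a: True, z: False}
  {z: False, a: False}
  {z: True, a: True}


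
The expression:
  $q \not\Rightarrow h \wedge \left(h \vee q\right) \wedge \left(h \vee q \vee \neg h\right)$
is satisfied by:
  {q: True, h: False}


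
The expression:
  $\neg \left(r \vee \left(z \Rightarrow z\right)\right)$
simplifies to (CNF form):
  $\text{False}$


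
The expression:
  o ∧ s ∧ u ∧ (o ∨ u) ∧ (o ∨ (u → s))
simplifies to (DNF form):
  o ∧ s ∧ u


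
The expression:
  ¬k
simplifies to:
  ¬k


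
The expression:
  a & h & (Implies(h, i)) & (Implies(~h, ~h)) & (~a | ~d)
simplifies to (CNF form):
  a & h & i & ~d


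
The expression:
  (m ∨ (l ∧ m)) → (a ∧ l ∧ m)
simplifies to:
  (a ∧ l) ∨ ¬m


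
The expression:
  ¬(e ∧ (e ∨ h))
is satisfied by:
  {e: False}


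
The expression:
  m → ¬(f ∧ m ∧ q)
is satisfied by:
  {m: False, q: False, f: False}
  {f: True, m: False, q: False}
  {q: True, m: False, f: False}
  {f: True, q: True, m: False}
  {m: True, f: False, q: False}
  {f: True, m: True, q: False}
  {q: True, m: True, f: False}


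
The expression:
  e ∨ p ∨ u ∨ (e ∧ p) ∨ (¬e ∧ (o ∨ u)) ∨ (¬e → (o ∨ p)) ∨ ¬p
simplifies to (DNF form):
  True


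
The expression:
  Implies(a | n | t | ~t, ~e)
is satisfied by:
  {e: False}


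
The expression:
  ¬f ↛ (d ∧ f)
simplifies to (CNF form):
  ¬f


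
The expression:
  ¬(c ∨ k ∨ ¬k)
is never true.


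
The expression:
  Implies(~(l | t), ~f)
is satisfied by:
  {t: True, l: True, f: False}
  {t: True, l: False, f: False}
  {l: True, t: False, f: False}
  {t: False, l: False, f: False}
  {f: True, t: True, l: True}
  {f: True, t: True, l: False}
  {f: True, l: True, t: False}


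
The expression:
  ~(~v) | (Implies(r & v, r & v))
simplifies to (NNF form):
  True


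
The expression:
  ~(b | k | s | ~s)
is never true.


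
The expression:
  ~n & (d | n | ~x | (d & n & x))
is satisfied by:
  {d: True, x: False, n: False}
  {x: False, n: False, d: False}
  {d: True, x: True, n: False}


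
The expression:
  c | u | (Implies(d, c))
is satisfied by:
  {c: True, u: True, d: False}
  {c: True, u: False, d: False}
  {u: True, c: False, d: False}
  {c: False, u: False, d: False}
  {c: True, d: True, u: True}
  {c: True, d: True, u: False}
  {d: True, u: True, c: False}


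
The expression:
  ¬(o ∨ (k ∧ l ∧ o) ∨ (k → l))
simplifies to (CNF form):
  k ∧ ¬l ∧ ¬o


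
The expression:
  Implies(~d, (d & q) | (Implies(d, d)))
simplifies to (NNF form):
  True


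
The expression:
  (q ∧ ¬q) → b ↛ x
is always true.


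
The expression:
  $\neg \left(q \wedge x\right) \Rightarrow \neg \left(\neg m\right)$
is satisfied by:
  {x: True, m: True, q: True}
  {x: True, m: True, q: False}
  {m: True, q: True, x: False}
  {m: True, q: False, x: False}
  {x: True, q: True, m: False}


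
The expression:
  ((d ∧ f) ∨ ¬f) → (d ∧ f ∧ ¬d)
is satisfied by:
  {f: True, d: False}


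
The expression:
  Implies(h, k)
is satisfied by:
  {k: True, h: False}
  {h: False, k: False}
  {h: True, k: True}


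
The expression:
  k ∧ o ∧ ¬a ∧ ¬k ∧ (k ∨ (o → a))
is never true.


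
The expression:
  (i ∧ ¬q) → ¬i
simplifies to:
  q ∨ ¬i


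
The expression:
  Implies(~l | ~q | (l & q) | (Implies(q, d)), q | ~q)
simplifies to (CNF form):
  True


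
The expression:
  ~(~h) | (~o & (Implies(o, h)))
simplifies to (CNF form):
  h | ~o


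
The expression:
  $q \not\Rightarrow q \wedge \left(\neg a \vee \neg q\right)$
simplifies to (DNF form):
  $\text{False}$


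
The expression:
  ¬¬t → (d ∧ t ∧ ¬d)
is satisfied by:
  {t: False}


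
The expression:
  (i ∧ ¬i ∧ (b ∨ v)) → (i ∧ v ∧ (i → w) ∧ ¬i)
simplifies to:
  True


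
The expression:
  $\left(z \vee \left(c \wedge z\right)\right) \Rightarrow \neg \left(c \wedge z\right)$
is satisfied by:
  {c: False, z: False}
  {z: True, c: False}
  {c: True, z: False}


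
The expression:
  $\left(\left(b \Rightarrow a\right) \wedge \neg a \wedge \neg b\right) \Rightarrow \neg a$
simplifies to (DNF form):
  $\text{True}$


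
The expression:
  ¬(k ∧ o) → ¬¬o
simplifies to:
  o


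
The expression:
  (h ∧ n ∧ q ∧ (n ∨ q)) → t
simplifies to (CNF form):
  t ∨ ¬h ∨ ¬n ∨ ¬q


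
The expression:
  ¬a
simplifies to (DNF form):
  ¬a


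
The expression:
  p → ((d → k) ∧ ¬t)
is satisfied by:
  {k: True, t: False, p: False, d: False}
  {k: False, t: False, p: False, d: False}
  {d: True, k: True, t: False, p: False}
  {d: True, k: False, t: False, p: False}
  {k: True, t: True, d: False, p: False}
  {t: True, d: False, p: False, k: False}
  {d: True, k: True, t: True, p: False}
  {d: True, t: True, k: False, p: False}
  {k: True, p: True, d: False, t: False}
  {p: True, d: False, t: False, k: False}
  {k: True, d: True, p: True, t: False}


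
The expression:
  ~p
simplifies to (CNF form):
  ~p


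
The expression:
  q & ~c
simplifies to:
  q & ~c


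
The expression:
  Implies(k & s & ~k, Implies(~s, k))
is always true.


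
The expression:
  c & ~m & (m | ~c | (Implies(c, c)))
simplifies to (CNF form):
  c & ~m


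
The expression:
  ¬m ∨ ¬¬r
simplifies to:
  r ∨ ¬m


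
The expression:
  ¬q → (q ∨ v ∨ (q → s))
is always true.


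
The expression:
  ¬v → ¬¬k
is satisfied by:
  {k: True, v: True}
  {k: True, v: False}
  {v: True, k: False}


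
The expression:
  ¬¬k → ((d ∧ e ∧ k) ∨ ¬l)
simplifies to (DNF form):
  (d ∧ e) ∨ ¬k ∨ ¬l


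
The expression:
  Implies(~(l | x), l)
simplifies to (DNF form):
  l | x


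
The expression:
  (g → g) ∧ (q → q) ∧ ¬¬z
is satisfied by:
  {z: True}


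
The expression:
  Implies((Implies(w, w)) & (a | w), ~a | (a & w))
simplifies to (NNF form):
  w | ~a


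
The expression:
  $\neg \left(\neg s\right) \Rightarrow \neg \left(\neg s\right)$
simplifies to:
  $\text{True}$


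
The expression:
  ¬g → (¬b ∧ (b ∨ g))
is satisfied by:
  {g: True}


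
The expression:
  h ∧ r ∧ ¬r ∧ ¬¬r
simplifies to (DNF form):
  False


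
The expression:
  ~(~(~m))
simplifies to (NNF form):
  ~m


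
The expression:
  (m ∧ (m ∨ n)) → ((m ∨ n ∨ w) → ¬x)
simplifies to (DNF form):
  ¬m ∨ ¬x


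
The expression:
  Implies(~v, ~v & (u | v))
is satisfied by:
  {v: True, u: True}
  {v: True, u: False}
  {u: True, v: False}


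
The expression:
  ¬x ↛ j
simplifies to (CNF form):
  j ∨ ¬x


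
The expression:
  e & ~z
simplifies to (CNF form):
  e & ~z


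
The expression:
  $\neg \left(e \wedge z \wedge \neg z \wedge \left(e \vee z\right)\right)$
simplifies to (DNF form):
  $\text{True}$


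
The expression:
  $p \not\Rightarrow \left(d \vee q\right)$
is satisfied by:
  {p: True, q: False, d: False}


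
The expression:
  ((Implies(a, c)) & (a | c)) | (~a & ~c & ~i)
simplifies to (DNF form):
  c | (~a & ~i)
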